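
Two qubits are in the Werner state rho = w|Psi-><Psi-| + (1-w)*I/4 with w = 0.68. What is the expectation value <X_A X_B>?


|Psi-> = (|01> - |10>)/sqrt(2)
For the pure Bell state, <X_A X_B> = -1 (Bell-state Pauli correlator).
The maximally-mixed part I/4 has tr(I/4 * P tensor P) = 0 for any traceless Pauli P.
So <X_A X_B>_rho = w * (-1) + (1 - w) * 0
= 0.68 * (-1)
= -0.6800

-0.6800


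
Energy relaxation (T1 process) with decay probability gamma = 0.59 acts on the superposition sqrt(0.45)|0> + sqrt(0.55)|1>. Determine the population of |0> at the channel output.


For amplitude damping with parameter gamma on state sqrt(a)|0> + sqrt(b)|1>:
alpha^2 = 0.45, beta^2 = 0.55
P(|0>) = alpha^2 + gamma * beta^2
= 0.45 + 0.59 * 0.55
= 0.45 + 0.3245
= 0.7745

0.7745


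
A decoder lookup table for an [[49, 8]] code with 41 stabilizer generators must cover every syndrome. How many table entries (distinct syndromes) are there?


Each stabilizer generator gives a binary (+1 or -1) measurement outcome.
With 41 independent generators:
Total syndromes = 2^41
= 2199023255552

2199023255552


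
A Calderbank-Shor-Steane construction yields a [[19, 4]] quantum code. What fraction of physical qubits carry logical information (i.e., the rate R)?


Code rate R = k/n
= 4/19
= 0.2105

0.2105


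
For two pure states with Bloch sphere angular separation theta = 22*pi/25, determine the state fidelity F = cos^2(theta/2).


For states separated by angle theta on Bloch sphere:
F = cos^2(theta/2)
theta = 22*pi/25 = 2.7646
theta/2 = 1.3823
cos(theta/2) = 0.1874
F = 0.0351

0.0351


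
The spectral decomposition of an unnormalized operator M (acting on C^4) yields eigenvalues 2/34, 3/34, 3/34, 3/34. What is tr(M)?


tr(M) = sum of eigenvalues
= 2/34 + 3/34 + 3/34 + 3/34
= 11/34
= 0.3235

0.3235


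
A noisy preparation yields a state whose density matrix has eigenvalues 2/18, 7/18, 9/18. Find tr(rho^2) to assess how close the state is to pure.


tr(rho^2) = sum of eigenvalues squared
= (2/18)^2 + (7/18)^2 + (9/18)^2
= (4 + 49 + 81) / 324
= 134/324
= 0.4136

0.4136


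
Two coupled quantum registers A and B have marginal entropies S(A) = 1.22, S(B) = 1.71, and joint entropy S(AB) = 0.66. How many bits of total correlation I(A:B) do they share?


I(A:B) = S(A) + S(B) - S(AB)
= 1.22 + 1.71 - 0.66
= 2.2700

2.2700


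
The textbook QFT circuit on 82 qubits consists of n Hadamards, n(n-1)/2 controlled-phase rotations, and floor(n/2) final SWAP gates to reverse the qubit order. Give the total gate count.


Hadamard gates: 82
Controlled rotations: n*(n-1)/2 = 82*81/2 = 3321
SWAP gates: floor(n/2) = floor(82/2) = 41
Total = 82 + 3321 + 41
= 3444

3444


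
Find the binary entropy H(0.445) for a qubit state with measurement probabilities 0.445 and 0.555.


S = -p*log2(p) - (1-p)*log2(1-p)
p = 0.4450, 1-p = 0.5550
= -0.4450 * log2(0.4450) - 0.5550 * log2(0.5550)
= -(-0.5198) - (-0.4714)
= 0.9913

0.9913


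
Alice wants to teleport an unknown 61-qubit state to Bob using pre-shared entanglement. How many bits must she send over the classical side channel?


Quantum teleportation requires 2 classical bits per qubit teleported.
61 qubit(s) -> 2 * 61 = 122 classical bits

122


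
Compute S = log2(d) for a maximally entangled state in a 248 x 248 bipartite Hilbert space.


For a maximally entangled state in d x d:
S = log2(d) = log2(248)
= 7.9542

7.9542


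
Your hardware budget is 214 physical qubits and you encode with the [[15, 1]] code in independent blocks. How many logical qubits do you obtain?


Each code block uses 15 physical qubits for 1 logical qubit(s).
Number of complete blocks = floor(214 / 15) = 14
Logical qubits = 14 * 1
= 14

14


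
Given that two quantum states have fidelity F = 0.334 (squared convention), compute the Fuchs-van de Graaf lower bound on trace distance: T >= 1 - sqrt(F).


Fuchs-van de Graaf (squared-fidelity convention): 1 - sqrt(F) <= T <= sqrt(1 - F).
Lower bound: T >= 1 - sqrt(F)
sqrt(F) = sqrt(0.334) = 0.5779
T >= 1 - 0.5779
T >= 0.4221

0.4221


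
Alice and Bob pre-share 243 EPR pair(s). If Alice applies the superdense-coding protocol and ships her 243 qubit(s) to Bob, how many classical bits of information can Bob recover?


Superdense coding allows 2 classical bits per shared entangled pair.
243 pair(s) -> 2 * 243 = 486 classical bits

486


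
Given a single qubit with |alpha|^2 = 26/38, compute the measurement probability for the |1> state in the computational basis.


|alpha|^2 = 26/38 = 0.6842
|beta|^2 = 1 - 26/38 = 12/38 = 0.3158
P(|1>) = |beta|^2 = 0.3158

0.3158


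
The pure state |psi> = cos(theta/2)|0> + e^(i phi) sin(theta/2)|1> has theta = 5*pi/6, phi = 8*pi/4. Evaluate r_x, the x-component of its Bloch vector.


theta = 2.6180, phi = 6.2832
r_x = sin(theta)*cos(phi) = 0.5000 * 1.0000
r_x = 0.5000

0.5000


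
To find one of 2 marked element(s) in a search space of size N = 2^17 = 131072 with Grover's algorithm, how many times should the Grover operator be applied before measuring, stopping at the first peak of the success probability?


After j Grover iterations the success probability is P(j) = sin^2((2j+1)*theta), where sin(theta) = sqrt(k/N).
N = 2^17 = 131072, k = 2
sin(theta) = sqrt(k/N) = 0.00390625
theta = arcsin(sqrt(k/N)) = 0.003906259934 rad
P(j) reaches its first maximum when (2j+1)*theta is as close as possible to pi/2, i.e. j = round(pi/(4*theta) - 1/2).
pi/(4*theta) - 1/2 = 200.5614
(For comparison, the common estimate pi/4 * sqrt(N/k) = 201.0619; the exact maximiser is used here.)
Optimal iterations = 201

201


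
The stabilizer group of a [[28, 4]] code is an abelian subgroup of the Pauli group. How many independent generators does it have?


For an [[n,k]] stabilizer code:
Number of stabilizer generators = n - k
= 28 - 4
= 24

24


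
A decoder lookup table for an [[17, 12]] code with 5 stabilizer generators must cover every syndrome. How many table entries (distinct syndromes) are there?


Each stabilizer generator gives a binary (+1 or -1) measurement outcome.
With 5 independent generators:
Total syndromes = 2^5
= 32

32


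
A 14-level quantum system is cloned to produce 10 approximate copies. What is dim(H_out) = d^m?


Output space = H^(tensor 10) where dim(H) = 14
dim = 14^10
= 196 (after 2 factors)
= 2744 (after 3 factors)
= 38416 (after 4 factors)
= 537824 (after 5 factors)
= 7529536 (after 6 factors)
= 105413504 (after 7 factors)
= 1475789056 (after 8 factors)
= 20661046784 (after 9 factors)
= 289254654976 (after 10 factors)
= 289254654976

289254654976


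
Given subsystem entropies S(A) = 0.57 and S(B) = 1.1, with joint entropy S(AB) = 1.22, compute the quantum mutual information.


I(A:B) = S(A) + S(B) - S(AB)
= 0.57 + 1.1 - 1.22
= 0.4500

0.4500


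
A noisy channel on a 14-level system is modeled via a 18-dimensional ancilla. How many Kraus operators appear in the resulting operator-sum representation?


Tracing out the environment in an orthonormal basis {|i>_E} gives Kraus operators K_i = <i|_E U |0>_E.
Number of Kraus operators = dim(H_env) = d_env
= 18

18


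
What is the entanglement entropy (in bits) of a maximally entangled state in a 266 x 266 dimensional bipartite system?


For a maximally entangled state in d x d:
S = log2(d) = log2(266)
= 8.0553

8.0553


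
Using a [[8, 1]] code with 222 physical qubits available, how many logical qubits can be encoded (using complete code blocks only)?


Each code block uses 8 physical qubits for 1 logical qubit(s).
Number of complete blocks = floor(222 / 8) = 27
Logical qubits = 27 * 1
= 27

27


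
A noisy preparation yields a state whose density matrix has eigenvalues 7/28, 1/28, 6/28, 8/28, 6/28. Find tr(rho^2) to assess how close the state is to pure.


tr(rho^2) = sum of eigenvalues squared
= (7/28)^2 + (1/28)^2 + (6/28)^2 + (8/28)^2 + (6/28)^2
= (49 + 1 + 36 + 64 + 36) / 784
= 186/784
= 0.2372

0.2372


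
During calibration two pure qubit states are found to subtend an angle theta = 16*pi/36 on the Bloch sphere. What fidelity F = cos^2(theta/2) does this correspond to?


For states separated by angle theta on Bloch sphere:
F = cos^2(theta/2)
theta = 16*pi/36 = 1.3963
theta/2 = 0.6981
cos(theta/2) = 0.7660
F = 0.5868

0.5868


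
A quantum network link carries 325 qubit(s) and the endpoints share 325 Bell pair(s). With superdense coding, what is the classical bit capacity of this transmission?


Superdense coding allows 2 classical bits per shared entangled pair.
325 pair(s) -> 2 * 325 = 650 classical bits

650


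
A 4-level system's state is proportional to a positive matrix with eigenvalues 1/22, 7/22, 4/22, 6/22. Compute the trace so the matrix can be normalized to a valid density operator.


tr(M) = sum of eigenvalues
= 1/22 + 7/22 + 4/22 + 6/22
= 18/22
= 0.8182

0.8182


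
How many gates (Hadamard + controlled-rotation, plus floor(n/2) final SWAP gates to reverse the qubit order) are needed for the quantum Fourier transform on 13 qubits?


Hadamard gates: 13
Controlled rotations: n*(n-1)/2 = 13*12/2 = 78
SWAP gates: floor(n/2) = floor(13/2) = 6
Total = 13 + 78 + 6
= 97

97


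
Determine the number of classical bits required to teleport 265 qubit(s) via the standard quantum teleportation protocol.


Quantum teleportation requires 2 classical bits per qubit teleported.
265 qubit(s) -> 2 * 265 = 530 classical bits

530


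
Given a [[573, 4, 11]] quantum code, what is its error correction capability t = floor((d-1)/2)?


Code parameters: [[573, 4, 11]], distance d = 11.
Number of correctable errors = floor((d-1)/2)
= floor((11 - 1)/2)
= floor(10/2)
= 5

5


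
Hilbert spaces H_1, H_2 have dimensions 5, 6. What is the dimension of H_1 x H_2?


dim(H_1 x H_2) = 5 * 6
= 30

30


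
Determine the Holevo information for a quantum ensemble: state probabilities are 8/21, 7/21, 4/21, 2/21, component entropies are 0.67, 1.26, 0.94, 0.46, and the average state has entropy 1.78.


chi = S(rho) - sum_i p_i * S(rho_i)
Weighted entropy = 8/21 * 0.67 + 7/21 * 1.26 + 4/21 * 0.94 + 2/21 * 0.46
= 0.8981
chi = 1.78 - 0.8981
= 0.8819

0.8819


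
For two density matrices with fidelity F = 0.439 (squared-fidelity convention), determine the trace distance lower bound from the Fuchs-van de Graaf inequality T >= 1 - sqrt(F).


Fuchs-van de Graaf (squared-fidelity convention): 1 - sqrt(F) <= T <= sqrt(1 - F).
Lower bound: T >= 1 - sqrt(F)
sqrt(F) = sqrt(0.439) = 0.6626
T >= 1 - 0.6626
T >= 0.3374

0.3374


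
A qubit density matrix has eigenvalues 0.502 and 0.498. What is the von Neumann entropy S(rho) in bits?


S = -p*log2(p) - (1-p)*log2(1-p)
p = 0.5020, 1-p = 0.4980
= -0.5020 * log2(0.5020) - 0.4980 * log2(0.4980)
= -(-0.4991) - (-0.5009)
= 1.0000

1.0000


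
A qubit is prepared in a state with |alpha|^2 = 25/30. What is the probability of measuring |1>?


|alpha|^2 = 25/30 = 0.8333
|beta|^2 = 1 - 25/30 = 5/30 = 0.1667
P(|1>) = |beta|^2 = 0.1667

0.1667


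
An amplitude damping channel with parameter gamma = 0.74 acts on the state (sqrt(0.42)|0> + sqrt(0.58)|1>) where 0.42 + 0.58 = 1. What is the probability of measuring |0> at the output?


For amplitude damping with parameter gamma on state sqrt(a)|0> + sqrt(b)|1>:
alpha^2 = 0.42, beta^2 = 0.58
P(|0>) = alpha^2 + gamma * beta^2
= 0.42 + 0.74 * 0.58
= 0.42 + 0.4292
= 0.8492

0.8492


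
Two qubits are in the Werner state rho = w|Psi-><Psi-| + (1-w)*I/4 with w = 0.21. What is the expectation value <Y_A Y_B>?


|Psi-> = (|01> - |10>)/sqrt(2)
For the pure Bell state, <Y_A Y_B> = -1 (Bell-state Pauli correlator).
The maximally-mixed part I/4 has tr(I/4 * P tensor P) = 0 for any traceless Pauli P.
So <Y_A Y_B>_rho = w * (-1) + (1 - w) * 0
= 0.21 * (-1)
= -0.2100

-0.2100


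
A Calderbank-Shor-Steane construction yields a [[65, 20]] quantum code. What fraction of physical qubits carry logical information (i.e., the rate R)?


Code rate R = k/n
= 20/65
= 0.3077

0.3077


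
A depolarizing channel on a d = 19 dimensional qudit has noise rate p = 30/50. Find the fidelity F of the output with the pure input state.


F = (1-p) + p/d
= (1 - 0.6000) + 0.6000/19
= 0.4000 + 0.0316
= 0.4316

0.4316


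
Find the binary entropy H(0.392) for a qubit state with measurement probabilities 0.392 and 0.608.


S = -p*log2(p) - (1-p)*log2(1-p)
p = 0.3920, 1-p = 0.6080
= -0.3920 * log2(0.3920) - 0.6080 * log2(0.6080)
= -(-0.5296) - (-0.4365)
= 0.9661

0.9661


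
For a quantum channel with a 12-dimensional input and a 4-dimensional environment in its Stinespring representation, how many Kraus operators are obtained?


Tracing out the environment in an orthonormal basis {|i>_E} gives Kraus operators K_i = <i|_E U |0>_E.
Number of Kraus operators = dim(H_env) = d_env
= 4

4


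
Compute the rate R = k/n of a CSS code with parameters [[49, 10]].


Code rate R = k/n
= 10/49
= 0.2041

0.2041


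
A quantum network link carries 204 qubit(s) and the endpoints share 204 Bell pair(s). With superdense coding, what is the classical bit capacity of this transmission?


Superdense coding allows 2 classical bits per shared entangled pair.
204 pair(s) -> 2 * 204 = 408 classical bits

408


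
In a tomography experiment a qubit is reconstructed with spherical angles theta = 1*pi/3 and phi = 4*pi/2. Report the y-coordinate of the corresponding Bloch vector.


theta = 1.0472, phi = 6.2832
r_y = sin(theta)*sin(phi) = 0.8660 * 0.0000
r_y = 0.0000

0.0000


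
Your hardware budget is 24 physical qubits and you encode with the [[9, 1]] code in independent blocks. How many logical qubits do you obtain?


Each code block uses 9 physical qubits for 1 logical qubit(s).
Number of complete blocks = floor(24 / 9) = 2
Logical qubits = 2 * 1
= 2

2


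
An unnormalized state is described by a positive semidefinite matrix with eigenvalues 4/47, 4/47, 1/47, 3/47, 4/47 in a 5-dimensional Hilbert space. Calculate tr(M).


tr(M) = sum of eigenvalues
= 4/47 + 4/47 + 1/47 + 3/47 + 4/47
= 16/47
= 0.3404

0.3404


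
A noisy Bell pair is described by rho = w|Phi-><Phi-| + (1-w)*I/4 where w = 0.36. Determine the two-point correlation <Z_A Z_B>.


|Phi-> = (|00> - |11>)/sqrt(2)
For the pure Bell state, <Z_A Z_B> = +1 (Bell-state Pauli correlator).
The maximally-mixed part I/4 has tr(I/4 * P tensor P) = 0 for any traceless Pauli P.
So <Z_A Z_B>_rho = w * (+1) + (1 - w) * 0
= 0.36 * (+1)
= 0.3600

0.3600


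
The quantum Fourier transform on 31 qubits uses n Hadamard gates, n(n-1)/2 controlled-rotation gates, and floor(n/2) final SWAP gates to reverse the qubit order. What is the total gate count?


Hadamard gates: 31
Controlled rotations: n*(n-1)/2 = 31*30/2 = 465
SWAP gates: floor(n/2) = floor(31/2) = 15
Total = 31 + 465 + 15
= 511

511


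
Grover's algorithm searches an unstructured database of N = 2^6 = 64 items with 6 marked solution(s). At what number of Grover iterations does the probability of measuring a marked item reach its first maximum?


After j Grover iterations the success probability is P(j) = sin^2((2j+1)*theta), where sin(theta) = sqrt(k/N).
N = 2^6 = 64, k = 6
sin(theta) = sqrt(k/N) = 0.3061862178
theta = arcsin(sqrt(k/N)) = 0.3111842443 rad
P(j) reaches its first maximum when (2j+1)*theta is as close as possible to pi/2, i.e. j = round(pi/(4*theta) - 1/2).
pi/(4*theta) - 1/2 = 2.0239
(For comparison, the common estimate pi/4 * sqrt(N/k) = 2.5651; the exact maximiser is used here.)
Optimal iterations = 2

2


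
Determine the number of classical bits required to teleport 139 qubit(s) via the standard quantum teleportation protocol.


Quantum teleportation requires 2 classical bits per qubit teleported.
139 qubit(s) -> 2 * 139 = 278 classical bits

278


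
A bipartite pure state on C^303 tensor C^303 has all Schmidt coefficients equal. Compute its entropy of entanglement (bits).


For a maximally entangled state in d x d:
S = log2(d) = log2(303)
= 8.2432

8.2432


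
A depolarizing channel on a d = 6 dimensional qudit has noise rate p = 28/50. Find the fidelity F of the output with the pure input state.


F = (1-p) + p/d
= (1 - 0.5600) + 0.5600/6
= 0.4400 + 0.0933
= 0.5333

0.5333


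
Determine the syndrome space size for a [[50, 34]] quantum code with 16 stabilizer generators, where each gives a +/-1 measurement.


Each stabilizer generator gives a binary (+1 or -1) measurement outcome.
With 16 independent generators:
Total syndromes = 2^16
= 65536

65536


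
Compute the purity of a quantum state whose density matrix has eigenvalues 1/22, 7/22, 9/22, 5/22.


tr(rho^2) = sum of eigenvalues squared
= (1/22)^2 + (7/22)^2 + (9/22)^2 + (5/22)^2
= (1 + 49 + 81 + 25) / 484
= 156/484
= 0.3223

0.3223


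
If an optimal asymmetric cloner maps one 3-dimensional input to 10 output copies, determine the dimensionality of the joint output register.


Output space = H^(tensor 10) where dim(H) = 3
dim = 3^10
= 9 (after 2 factors)
= 27 (after 3 factors)
= 81 (after 4 factors)
= 243 (after 5 factors)
= 729 (after 6 factors)
= 2187 (after 7 factors)
= 6561 (after 8 factors)
= 19683 (after 9 factors)
= 59049 (after 10 factors)
= 59049

59049


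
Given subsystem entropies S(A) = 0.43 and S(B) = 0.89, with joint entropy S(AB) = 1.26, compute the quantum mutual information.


I(A:B) = S(A) + S(B) - S(AB)
= 0.43 + 0.89 - 1.26
= 0.0600

0.0600


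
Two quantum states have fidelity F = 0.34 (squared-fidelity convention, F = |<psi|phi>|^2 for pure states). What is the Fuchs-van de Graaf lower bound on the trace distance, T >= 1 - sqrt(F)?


Fuchs-van de Graaf (squared-fidelity convention): 1 - sqrt(F) <= T <= sqrt(1 - F).
Lower bound: T >= 1 - sqrt(F)
sqrt(F) = sqrt(0.34) = 0.5831
T >= 1 - 0.5831
T >= 0.4169

0.4169


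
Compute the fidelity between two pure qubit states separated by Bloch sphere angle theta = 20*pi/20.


For states separated by angle theta on Bloch sphere:
F = cos^2(theta/2)
theta = 20*pi/20 = 3.1416
theta/2 = 1.5708
cos(theta/2) = 0.0000
F = 0.0000

0.0000


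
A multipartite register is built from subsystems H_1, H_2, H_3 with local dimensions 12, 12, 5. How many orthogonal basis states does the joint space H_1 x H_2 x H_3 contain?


dim(H_1 x H_2 x H_3) = 12 * 12 * 5
= 144 * 5
= 720

720


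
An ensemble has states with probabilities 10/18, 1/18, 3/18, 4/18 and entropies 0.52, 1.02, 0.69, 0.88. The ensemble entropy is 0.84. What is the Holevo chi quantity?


chi = S(rho) - sum_i p_i * S(rho_i)
Weighted entropy = 10/18 * 0.52 + 1/18 * 1.02 + 3/18 * 0.69 + 4/18 * 0.88
= 0.6561
chi = 0.84 - 0.6561
= 0.1839

0.1839


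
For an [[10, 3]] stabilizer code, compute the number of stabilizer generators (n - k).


For an [[n,k]] stabilizer code:
Number of stabilizer generators = n - k
= 10 - 3
= 7

7


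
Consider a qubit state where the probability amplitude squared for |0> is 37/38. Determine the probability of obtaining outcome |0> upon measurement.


|alpha|^2 = 37/38 = 0.9737
|beta|^2 = 1 - 37/38 = 1/38 = 0.0263
P(|0>) = |alpha|^2 = 0.9737

0.9737


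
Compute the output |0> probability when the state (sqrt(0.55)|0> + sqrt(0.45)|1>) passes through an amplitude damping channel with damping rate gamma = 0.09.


For amplitude damping with parameter gamma on state sqrt(a)|0> + sqrt(b)|1>:
alpha^2 = 0.55, beta^2 = 0.45
P(|0>) = alpha^2 + gamma * beta^2
= 0.55 + 0.09 * 0.45
= 0.55 + 0.0405
= 0.5905

0.5905


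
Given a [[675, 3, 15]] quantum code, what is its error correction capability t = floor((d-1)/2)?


Code parameters: [[675, 3, 15]], distance d = 15.
Number of correctable errors = floor((d-1)/2)
= floor((15 - 1)/2)
= floor(14/2)
= 7

7


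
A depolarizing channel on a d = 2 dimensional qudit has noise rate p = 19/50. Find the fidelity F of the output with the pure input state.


F = (1-p) + p/d
= (1 - 0.3800) + 0.3800/2
= 0.6200 + 0.1900
= 0.8100

0.8100


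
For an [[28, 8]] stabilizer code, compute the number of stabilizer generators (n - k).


For an [[n,k]] stabilizer code:
Number of stabilizer generators = n - k
= 28 - 8
= 20

20


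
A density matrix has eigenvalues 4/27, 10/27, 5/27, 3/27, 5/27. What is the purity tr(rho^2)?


tr(rho^2) = sum of eigenvalues squared
= (4/27)^2 + (10/27)^2 + (5/27)^2 + (3/27)^2 + (5/27)^2
= (16 + 100 + 25 + 9 + 25) / 729
= 175/729
= 0.2401

0.2401


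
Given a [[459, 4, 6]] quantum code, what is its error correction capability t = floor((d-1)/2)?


Code parameters: [[459, 4, 6]], distance d = 6.
Number of correctable errors = floor((d-1)/2)
= floor((6 - 1)/2)
= floor(5/2)
= 2

2


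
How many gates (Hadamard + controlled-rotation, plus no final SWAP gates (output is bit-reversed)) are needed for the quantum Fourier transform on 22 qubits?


Hadamard gates: 22
Controlled rotations: n*(n-1)/2 = 22*21/2 = 231
SWAP gates: 0 (omitted)
Total = 22 + 231
= 253

253


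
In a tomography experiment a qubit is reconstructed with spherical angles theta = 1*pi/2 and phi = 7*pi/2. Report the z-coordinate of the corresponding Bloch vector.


theta = 1.5708, phi = 10.9956
r_z = cos(theta) = 0.0000

0.0000


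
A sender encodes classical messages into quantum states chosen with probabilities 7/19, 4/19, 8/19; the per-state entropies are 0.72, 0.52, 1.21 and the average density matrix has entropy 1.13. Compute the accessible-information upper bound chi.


chi = S(rho) - sum_i p_i * S(rho_i)
Weighted entropy = 7/19 * 0.72 + 4/19 * 0.52 + 8/19 * 1.21
= 0.8842
chi = 1.13 - 0.8842
= 0.2458

0.2458


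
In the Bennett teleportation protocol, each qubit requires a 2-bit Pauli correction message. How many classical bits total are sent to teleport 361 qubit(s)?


Quantum teleportation requires 2 classical bits per qubit teleported.
361 qubit(s) -> 2 * 361 = 722 classical bits

722


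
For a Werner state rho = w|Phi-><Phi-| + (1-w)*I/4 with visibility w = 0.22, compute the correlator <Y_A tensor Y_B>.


|Phi-> = (|00> - |11>)/sqrt(2)
For the pure Bell state, <Y_A Y_B> = +1 (Bell-state Pauli correlator).
The maximally-mixed part I/4 has tr(I/4 * P tensor P) = 0 for any traceless Pauli P.
So <Y_A Y_B>_rho = w * (+1) + (1 - w) * 0
= 0.22 * (+1)
= 0.2200

0.2200


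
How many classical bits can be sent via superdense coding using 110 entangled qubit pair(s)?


Superdense coding allows 2 classical bits per shared entangled pair.
110 pair(s) -> 2 * 110 = 220 classical bits

220


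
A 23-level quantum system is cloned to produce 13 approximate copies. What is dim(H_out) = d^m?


Output space = H^(tensor 13) where dim(H) = 23
dim = 23^13
= 529 (after 2 factors)
= 12167 (after 3 factors)
= 279841 (after 4 factors)
= 6436343 (after 5 factors)
= 148035889 (after 6 factors)
= 3404825447 (after 7 factors)
= 78310985281 (after 8 factors)
= 1801152661463 (after 9 factors)
= 41426511213649 (after 10 factors)
= 952809757913927 (after 11 factors)
= 21914624432020321 (after 12 factors)
= 504036361936467383 (after 13 factors)
= 504036361936467383

504036361936467383


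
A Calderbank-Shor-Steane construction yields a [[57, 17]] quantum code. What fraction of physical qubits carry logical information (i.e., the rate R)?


Code rate R = k/n
= 17/57
= 0.2982

0.2982


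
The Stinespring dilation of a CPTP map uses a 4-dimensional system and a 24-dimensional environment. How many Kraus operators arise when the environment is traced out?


Tracing out the environment in an orthonormal basis {|i>_E} gives Kraus operators K_i = <i|_E U |0>_E.
Number of Kraus operators = dim(H_env) = d_env
= 24

24


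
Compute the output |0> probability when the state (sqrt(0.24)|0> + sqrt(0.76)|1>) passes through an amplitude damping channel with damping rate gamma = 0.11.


For amplitude damping with parameter gamma on state sqrt(a)|0> + sqrt(b)|1>:
alpha^2 = 0.24, beta^2 = 0.76
P(|0>) = alpha^2 + gamma * beta^2
= 0.24 + 0.11 * 0.76
= 0.24 + 0.0836
= 0.3236

0.3236


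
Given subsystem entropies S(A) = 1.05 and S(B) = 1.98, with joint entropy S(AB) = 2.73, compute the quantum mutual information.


I(A:B) = S(A) + S(B) - S(AB)
= 1.05 + 1.98 - 2.73
= 0.3000

0.3000


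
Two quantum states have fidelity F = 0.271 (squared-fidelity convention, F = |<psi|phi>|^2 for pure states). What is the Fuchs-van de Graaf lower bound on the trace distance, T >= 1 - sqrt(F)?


Fuchs-van de Graaf (squared-fidelity convention): 1 - sqrt(F) <= T <= sqrt(1 - F).
Lower bound: T >= 1 - sqrt(F)
sqrt(F) = sqrt(0.271) = 0.5206
T >= 1 - 0.5206
T >= 0.4794

0.4794


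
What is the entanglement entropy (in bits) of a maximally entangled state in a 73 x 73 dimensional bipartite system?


For a maximally entangled state in d x d:
S = log2(d) = log2(73)
= 6.1898

6.1898


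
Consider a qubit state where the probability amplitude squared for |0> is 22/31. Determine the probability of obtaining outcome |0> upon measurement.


|alpha|^2 = 22/31 = 0.7097
|beta|^2 = 1 - 22/31 = 9/31 = 0.2903
P(|0>) = |alpha|^2 = 0.7097

0.7097


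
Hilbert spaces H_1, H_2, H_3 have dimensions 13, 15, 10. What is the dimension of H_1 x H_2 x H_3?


dim(H_1 x H_2 x H_3) = 13 * 15 * 10
= 195 * 10
= 1950

1950


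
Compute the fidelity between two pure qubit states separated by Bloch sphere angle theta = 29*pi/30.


For states separated by angle theta on Bloch sphere:
F = cos^2(theta/2)
theta = 29*pi/30 = 3.0369
theta/2 = 1.5184
cos(theta/2) = 0.0523
F = 0.0027

0.0027


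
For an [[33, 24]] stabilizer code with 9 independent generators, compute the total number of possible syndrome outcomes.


Each stabilizer generator gives a binary (+1 or -1) measurement outcome.
With 9 independent generators:
Total syndromes = 2^9
= 512

512


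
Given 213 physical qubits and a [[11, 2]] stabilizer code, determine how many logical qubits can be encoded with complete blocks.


Each code block uses 11 physical qubits for 2 logical qubit(s).
Number of complete blocks = floor(213 / 11) = 19
Logical qubits = 19 * 2
= 38

38


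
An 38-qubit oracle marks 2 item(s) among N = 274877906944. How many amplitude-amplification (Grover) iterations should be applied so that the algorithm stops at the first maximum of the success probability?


After j Grover iterations the success probability is P(j) = sin^2((2j+1)*theta), where sin(theta) = sqrt(k/N).
N = 2^38 = 274877906944, k = 2
sin(theta) = sqrt(k/N) = 2.697398305e-06
theta = arcsin(sqrt(k/N)) = 2.697398305e-06 rad
P(j) reaches its first maximum when (2j+1)*theta is as close as possible to pi/2, i.e. j = round(pi/(4*theta) - 1/2).
pi/(4*theta) - 1/2 = 291168.2762
(For comparison, the common estimate pi/4 * sqrt(N/k) = 291168.7762; the exact maximiser is used here.)
Optimal iterations = 291168

291168


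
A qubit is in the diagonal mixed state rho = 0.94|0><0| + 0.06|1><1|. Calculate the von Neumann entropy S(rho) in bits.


S = -p*log2(p) - (1-p)*log2(1-p)
p = 0.9400, 1-p = 0.0600
= -0.9400 * log2(0.9400) - 0.0600 * log2(0.0600)
= -(-0.0839) - (-0.2435)
= 0.3274

0.3274


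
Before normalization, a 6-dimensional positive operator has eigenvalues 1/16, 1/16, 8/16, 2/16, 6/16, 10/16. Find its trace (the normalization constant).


tr(M) = sum of eigenvalues
= 1/16 + 1/16 + 8/16 + 2/16 + 6/16 + 10/16
= 28/16
= 1.7500

1.7500


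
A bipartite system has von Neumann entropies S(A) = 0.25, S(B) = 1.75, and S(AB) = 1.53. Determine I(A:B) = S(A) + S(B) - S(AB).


I(A:B) = S(A) + S(B) - S(AB)
= 0.25 + 1.75 - 1.53
= 0.4700

0.4700


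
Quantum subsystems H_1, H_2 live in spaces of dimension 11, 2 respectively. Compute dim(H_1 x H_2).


dim(H_1 x H_2) = 11 * 2
= 22

22


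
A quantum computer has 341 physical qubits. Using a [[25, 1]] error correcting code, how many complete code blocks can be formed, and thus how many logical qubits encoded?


Each code block uses 25 physical qubits for 1 logical qubit(s).
Number of complete blocks = floor(341 / 25) = 13
Logical qubits = 13 * 1
= 13

13


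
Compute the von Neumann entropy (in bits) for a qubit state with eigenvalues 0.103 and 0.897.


S = -p*log2(p) - (1-p)*log2(1-p)
p = 0.1030, 1-p = 0.8970
= -0.1030 * log2(0.1030) - 0.8970 * log2(0.8970)
= -(-0.3378) - (-0.1407)
= 0.4784

0.4784


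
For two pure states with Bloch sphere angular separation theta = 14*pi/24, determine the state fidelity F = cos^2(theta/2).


For states separated by angle theta on Bloch sphere:
F = cos^2(theta/2)
theta = 14*pi/24 = 1.8326
theta/2 = 0.9163
cos(theta/2) = 0.6088
F = 0.3706

0.3706


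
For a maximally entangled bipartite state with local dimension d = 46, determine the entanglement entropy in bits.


For a maximally entangled state in d x d:
S = log2(d) = log2(46)
= 5.5236

5.5236


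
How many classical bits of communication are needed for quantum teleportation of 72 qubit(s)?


Quantum teleportation requires 2 classical bits per qubit teleported.
72 qubit(s) -> 2 * 72 = 144 classical bits

144


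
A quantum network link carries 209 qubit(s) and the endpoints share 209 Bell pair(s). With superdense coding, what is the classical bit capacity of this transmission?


Superdense coding allows 2 classical bits per shared entangled pair.
209 pair(s) -> 2 * 209 = 418 classical bits

418


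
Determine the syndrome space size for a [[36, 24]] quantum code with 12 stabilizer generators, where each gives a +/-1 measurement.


Each stabilizer generator gives a binary (+1 or -1) measurement outcome.
With 12 independent generators:
Total syndromes = 2^12
= 4096

4096


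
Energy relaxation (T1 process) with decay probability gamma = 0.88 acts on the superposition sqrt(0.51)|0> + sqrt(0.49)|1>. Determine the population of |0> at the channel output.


For amplitude damping with parameter gamma on state sqrt(a)|0> + sqrt(b)|1>:
alpha^2 = 0.51, beta^2 = 0.49
P(|0>) = alpha^2 + gamma * beta^2
= 0.51 + 0.88 * 0.49
= 0.51 + 0.4312
= 0.9412

0.9412


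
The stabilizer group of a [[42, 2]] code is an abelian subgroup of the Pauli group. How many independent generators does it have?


For an [[n,k]] stabilizer code:
Number of stabilizer generators = n - k
= 42 - 2
= 40

40


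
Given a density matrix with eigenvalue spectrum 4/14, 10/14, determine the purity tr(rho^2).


tr(rho^2) = sum of eigenvalues squared
= (4/14)^2 + (10/14)^2
= (16 + 100) / 196
= 116/196
= 0.5918

0.5918


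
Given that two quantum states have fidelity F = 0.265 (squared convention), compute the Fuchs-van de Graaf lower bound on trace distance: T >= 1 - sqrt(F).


Fuchs-van de Graaf (squared-fidelity convention): 1 - sqrt(F) <= T <= sqrt(1 - F).
Lower bound: T >= 1 - sqrt(F)
sqrt(F) = sqrt(0.265) = 0.5148
T >= 1 - 0.5148
T >= 0.4852

0.4852


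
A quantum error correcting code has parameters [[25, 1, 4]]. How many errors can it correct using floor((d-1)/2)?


Code parameters: [[25, 1, 4]], distance d = 4.
Number of correctable errors = floor((d-1)/2)
= floor((4 - 1)/2)
= floor(3/2)
= 1

1


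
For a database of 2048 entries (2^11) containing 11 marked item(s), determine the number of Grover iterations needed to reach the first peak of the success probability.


After j Grover iterations the success probability is P(j) = sin^2((2j+1)*theta), where sin(theta) = sqrt(k/N).
N = 2^11 = 2048, k = 11
sin(theta) = sqrt(k/N) = 0.07328774625
theta = arcsin(sqrt(k/N)) = 0.07335351122 rad
P(j) reaches its first maximum when (2j+1)*theta is as close as possible to pi/2, i.e. j = round(pi/(4*theta) - 1/2).
pi/(4*theta) - 1/2 = 10.2070
(For comparison, the common estimate pi/4 * sqrt(N/k) = 10.7166; the exact maximiser is used here.)
Optimal iterations = 10

10


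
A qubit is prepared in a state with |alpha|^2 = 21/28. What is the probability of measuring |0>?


|alpha|^2 = 21/28 = 0.7500
|beta|^2 = 1 - 21/28 = 7/28 = 0.2500
P(|0>) = |alpha|^2 = 0.7500

0.7500


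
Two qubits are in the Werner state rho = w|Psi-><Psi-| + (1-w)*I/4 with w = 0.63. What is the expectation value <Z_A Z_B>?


|Psi-> = (|01> - |10>)/sqrt(2)
For the pure Bell state, <Z_A Z_B> = -1 (Bell-state Pauli correlator).
The maximally-mixed part I/4 has tr(I/4 * P tensor P) = 0 for any traceless Pauli P.
So <Z_A Z_B>_rho = w * (-1) + (1 - w) * 0
= 0.63 * (-1)
= -0.6300

-0.6300


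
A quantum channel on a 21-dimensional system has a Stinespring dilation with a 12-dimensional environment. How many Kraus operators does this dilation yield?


Tracing out the environment in an orthonormal basis {|i>_E} gives Kraus operators K_i = <i|_E U |0>_E.
Number of Kraus operators = dim(H_env) = d_env
= 12

12


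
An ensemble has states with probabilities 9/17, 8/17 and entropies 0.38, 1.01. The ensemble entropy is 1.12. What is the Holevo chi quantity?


chi = S(rho) - sum_i p_i * S(rho_i)
Weighted entropy = 9/17 * 0.38 + 8/17 * 1.01
= 0.6765
chi = 1.12 - 0.6765
= 0.4435

0.4435


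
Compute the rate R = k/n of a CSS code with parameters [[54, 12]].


Code rate R = k/n
= 12/54
= 0.2222

0.2222


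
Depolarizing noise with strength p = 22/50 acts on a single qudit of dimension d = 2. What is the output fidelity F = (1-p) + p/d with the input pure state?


F = (1-p) + p/d
= (1 - 0.4400) + 0.4400/2
= 0.5600 + 0.2200
= 0.7800

0.7800


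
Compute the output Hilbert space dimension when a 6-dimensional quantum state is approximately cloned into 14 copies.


Output space = H^(tensor 14) where dim(H) = 6
dim = 6^14
= 36 (after 2 factors)
= 216 (after 3 factors)
= 1296 (after 4 factors)
= 7776 (after 5 factors)
= 46656 (after 6 factors)
= 279936 (after 7 factors)
= 1679616 (after 8 factors)
= 10077696 (after 9 factors)
= 60466176 (after 10 factors)
= 362797056 (after 11 factors)
= 2176782336 (after 12 factors)
= 13060694016 (after 13 factors)
= 78364164096 (after 14 factors)
= 78364164096

78364164096


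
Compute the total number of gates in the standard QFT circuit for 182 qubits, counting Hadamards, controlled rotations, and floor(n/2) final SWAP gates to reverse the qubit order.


Hadamard gates: 182
Controlled rotations: n*(n-1)/2 = 182*181/2 = 16471
SWAP gates: floor(n/2) = floor(182/2) = 91
Total = 182 + 16471 + 91
= 16744

16744


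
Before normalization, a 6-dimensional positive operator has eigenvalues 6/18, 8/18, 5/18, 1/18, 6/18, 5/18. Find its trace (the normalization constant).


tr(M) = sum of eigenvalues
= 6/18 + 8/18 + 5/18 + 1/18 + 6/18 + 5/18
= 31/18
= 1.7222

1.7222


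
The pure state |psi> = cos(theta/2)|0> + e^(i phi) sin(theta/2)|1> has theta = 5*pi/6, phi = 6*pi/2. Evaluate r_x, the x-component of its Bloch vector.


theta = 2.6180, phi = 9.4248
r_x = sin(theta)*cos(phi) = 0.5000 * -1.0000
r_x = -0.5000

-0.5000


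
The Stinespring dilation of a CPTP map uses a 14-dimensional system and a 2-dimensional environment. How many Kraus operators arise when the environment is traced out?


Tracing out the environment in an orthonormal basis {|i>_E} gives Kraus operators K_i = <i|_E U |0>_E.
Number of Kraus operators = dim(H_env) = d_env
= 2

2


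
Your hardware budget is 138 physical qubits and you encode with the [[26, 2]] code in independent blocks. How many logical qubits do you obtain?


Each code block uses 26 physical qubits for 2 logical qubit(s).
Number of complete blocks = floor(138 / 26) = 5
Logical qubits = 5 * 2
= 10

10


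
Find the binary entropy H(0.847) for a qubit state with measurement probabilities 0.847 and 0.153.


S = -p*log2(p) - (1-p)*log2(1-p)
p = 0.8470, 1-p = 0.1530
= -0.8470 * log2(0.8470) - 0.1530 * log2(0.1530)
= -(-0.2029) - (-0.4144)
= 0.6173

0.6173


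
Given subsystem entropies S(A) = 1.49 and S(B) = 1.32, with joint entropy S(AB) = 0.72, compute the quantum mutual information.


I(A:B) = S(A) + S(B) - S(AB)
= 1.49 + 1.32 - 0.72
= 2.0900

2.0900


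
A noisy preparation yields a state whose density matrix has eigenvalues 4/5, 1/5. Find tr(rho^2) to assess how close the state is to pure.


tr(rho^2) = sum of eigenvalues squared
= (4/5)^2 + (1/5)^2
= (16 + 1) / 25
= 17/25
= 0.6800

0.6800


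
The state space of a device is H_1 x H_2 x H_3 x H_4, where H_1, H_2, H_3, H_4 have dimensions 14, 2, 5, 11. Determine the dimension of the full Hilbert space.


dim(H_1 x H_2 x H_3 x H_4) = 14 * 2 * 5 * 11
= 28 * 5 * 11
= 140 * 11
= 1540

1540


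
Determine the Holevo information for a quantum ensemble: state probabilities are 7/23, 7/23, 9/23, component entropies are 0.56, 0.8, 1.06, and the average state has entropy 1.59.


chi = S(rho) - sum_i p_i * S(rho_i)
Weighted entropy = 7/23 * 0.56 + 7/23 * 0.8 + 9/23 * 1.06
= 0.8287
chi = 1.59 - 0.8287
= 0.7613

0.7613


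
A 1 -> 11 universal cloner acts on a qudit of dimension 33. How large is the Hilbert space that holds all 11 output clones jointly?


Output space = H^(tensor 11) where dim(H) = 33
dim = 33^11
= 1089 (after 2 factors)
= 35937 (after 3 factors)
= 1185921 (after 4 factors)
= 39135393 (after 5 factors)
= 1291467969 (after 6 factors)
= 42618442977 (after 7 factors)
= 1406408618241 (after 8 factors)
= 46411484401953 (after 9 factors)
= 1531578985264449 (after 10 factors)
= 50542106513726817 (after 11 factors)
= 50542106513726817

50542106513726817


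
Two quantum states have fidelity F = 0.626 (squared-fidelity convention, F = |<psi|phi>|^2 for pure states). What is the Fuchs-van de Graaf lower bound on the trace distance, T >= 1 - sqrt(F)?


Fuchs-van de Graaf (squared-fidelity convention): 1 - sqrt(F) <= T <= sqrt(1 - F).
Lower bound: T >= 1 - sqrt(F)
sqrt(F) = sqrt(0.626) = 0.7912
T >= 1 - 0.7912
T >= 0.2088

0.2088


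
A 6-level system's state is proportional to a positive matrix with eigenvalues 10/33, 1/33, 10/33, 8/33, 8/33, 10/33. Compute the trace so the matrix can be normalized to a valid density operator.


tr(M) = sum of eigenvalues
= 10/33 + 1/33 + 10/33 + 8/33 + 8/33 + 10/33
= 47/33
= 1.4242

1.4242


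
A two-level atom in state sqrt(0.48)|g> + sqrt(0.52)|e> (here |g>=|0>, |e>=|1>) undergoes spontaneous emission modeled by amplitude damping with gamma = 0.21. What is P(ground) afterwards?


For amplitude damping with parameter gamma on state sqrt(a)|0> + sqrt(b)|1>:
alpha^2 = 0.48, beta^2 = 0.52
P(|0>) = alpha^2 + gamma * beta^2
= 0.48 + 0.21 * 0.52
= 0.48 + 0.1092
= 0.5892

0.5892


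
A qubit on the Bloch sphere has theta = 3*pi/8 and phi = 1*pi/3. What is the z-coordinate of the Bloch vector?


theta = 1.1781, phi = 1.0472
r_z = cos(theta) = 0.3827

0.3827


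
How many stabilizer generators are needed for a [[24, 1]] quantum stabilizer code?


For an [[n,k]] stabilizer code:
Number of stabilizer generators = n - k
= 24 - 1
= 23

23


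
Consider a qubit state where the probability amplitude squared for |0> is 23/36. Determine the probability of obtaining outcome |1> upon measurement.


|alpha|^2 = 23/36 = 0.6389
|beta|^2 = 1 - 23/36 = 13/36 = 0.3611
P(|1>) = |beta|^2 = 0.3611

0.3611


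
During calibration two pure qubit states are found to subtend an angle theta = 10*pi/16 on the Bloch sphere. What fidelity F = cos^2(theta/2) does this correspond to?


For states separated by angle theta on Bloch sphere:
F = cos^2(theta/2)
theta = 10*pi/16 = 1.9635
theta/2 = 0.9817
cos(theta/2) = 0.5556
F = 0.3087

0.3087


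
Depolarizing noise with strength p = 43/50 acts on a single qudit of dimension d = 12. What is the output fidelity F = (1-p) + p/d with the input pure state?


F = (1-p) + p/d
= (1 - 0.8600) + 0.8600/12
= 0.1400 + 0.0717
= 0.2117

0.2117


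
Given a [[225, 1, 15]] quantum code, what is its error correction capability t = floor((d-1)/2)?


Code parameters: [[225, 1, 15]], distance d = 15.
Number of correctable errors = floor((d-1)/2)
= floor((15 - 1)/2)
= floor(14/2)
= 7

7


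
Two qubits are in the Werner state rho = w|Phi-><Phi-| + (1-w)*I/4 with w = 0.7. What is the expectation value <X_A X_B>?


|Phi-> = (|00> - |11>)/sqrt(2)
For the pure Bell state, <X_A X_B> = -1 (Bell-state Pauli correlator).
The maximally-mixed part I/4 has tr(I/4 * P tensor P) = 0 for any traceless Pauli P.
So <X_A X_B>_rho = w * (-1) + (1 - w) * 0
= 0.7 * (-1)
= -0.7000

-0.7000
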